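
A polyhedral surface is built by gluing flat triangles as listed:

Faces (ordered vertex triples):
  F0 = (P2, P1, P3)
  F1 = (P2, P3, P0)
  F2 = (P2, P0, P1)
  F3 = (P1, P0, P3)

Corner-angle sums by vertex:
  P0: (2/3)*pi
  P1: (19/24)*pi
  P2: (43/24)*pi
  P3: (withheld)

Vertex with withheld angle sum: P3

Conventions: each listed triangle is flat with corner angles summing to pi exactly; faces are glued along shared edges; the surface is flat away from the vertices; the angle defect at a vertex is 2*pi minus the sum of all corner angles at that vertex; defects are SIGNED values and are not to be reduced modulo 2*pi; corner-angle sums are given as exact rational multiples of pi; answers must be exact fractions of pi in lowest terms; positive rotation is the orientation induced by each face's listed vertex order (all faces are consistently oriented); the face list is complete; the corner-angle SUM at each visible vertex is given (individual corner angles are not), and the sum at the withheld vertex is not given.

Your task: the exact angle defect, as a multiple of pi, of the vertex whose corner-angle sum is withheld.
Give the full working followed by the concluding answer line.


V = 4, E = 6, F = 4; chi = V - E + F = 2
Gauss-Bonnet: total defect = 2*pi*chi = 4*pi; visible defects sum to (11/4)*pi

Answer: defect(P3) = (5/4)*pi


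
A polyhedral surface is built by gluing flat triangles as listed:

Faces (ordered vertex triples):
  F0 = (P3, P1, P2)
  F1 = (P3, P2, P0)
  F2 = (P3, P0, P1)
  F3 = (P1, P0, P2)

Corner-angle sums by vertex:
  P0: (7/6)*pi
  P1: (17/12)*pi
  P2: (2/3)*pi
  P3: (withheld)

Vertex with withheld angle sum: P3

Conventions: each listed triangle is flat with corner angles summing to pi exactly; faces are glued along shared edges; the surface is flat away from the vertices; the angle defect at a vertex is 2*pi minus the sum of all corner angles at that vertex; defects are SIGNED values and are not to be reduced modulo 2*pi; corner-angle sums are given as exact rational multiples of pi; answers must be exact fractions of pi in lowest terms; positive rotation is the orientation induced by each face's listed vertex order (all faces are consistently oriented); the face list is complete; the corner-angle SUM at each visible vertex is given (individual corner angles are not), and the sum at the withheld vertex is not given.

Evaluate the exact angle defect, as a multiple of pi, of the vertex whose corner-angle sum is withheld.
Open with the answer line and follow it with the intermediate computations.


Answer: defect(P3) = (5/4)*pi

V = 4, E = 6, F = 4; chi = V - E + F = 2
Gauss-Bonnet: total defect = 2*pi*chi = 4*pi; visible defects sum to (11/4)*pi


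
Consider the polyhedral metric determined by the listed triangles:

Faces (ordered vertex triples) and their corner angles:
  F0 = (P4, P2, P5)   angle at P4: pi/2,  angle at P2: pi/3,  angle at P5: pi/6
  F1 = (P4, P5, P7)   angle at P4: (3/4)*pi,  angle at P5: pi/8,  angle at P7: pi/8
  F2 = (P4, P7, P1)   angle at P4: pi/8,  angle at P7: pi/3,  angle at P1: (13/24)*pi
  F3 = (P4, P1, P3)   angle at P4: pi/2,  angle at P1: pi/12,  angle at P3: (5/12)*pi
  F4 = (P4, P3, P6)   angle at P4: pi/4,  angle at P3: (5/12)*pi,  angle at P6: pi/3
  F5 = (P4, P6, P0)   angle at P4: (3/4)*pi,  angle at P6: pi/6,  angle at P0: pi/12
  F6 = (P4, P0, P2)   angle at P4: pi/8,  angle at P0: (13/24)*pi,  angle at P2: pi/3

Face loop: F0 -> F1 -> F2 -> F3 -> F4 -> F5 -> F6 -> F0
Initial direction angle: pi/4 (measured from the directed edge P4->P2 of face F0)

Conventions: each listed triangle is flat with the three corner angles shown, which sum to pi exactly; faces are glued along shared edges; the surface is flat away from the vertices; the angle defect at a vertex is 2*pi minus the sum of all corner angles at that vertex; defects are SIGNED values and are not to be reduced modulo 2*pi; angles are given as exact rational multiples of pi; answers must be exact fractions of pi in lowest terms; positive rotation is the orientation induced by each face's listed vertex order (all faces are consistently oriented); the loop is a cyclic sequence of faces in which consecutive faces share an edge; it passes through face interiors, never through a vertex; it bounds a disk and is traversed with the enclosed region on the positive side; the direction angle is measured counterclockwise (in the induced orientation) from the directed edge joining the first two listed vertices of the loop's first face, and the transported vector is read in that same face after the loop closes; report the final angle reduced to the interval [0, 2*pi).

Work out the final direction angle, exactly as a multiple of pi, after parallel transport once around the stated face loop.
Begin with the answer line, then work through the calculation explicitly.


Answer: final direction angle = (5/4)*pi

enclosed vertex P4: corner angles sum to 3*pi, defect = 2*pi - 3*pi = -pi
final direction = starting direction + enclosed defect total, reduced mod 2*pi (induced orientation)
final angle = pi/4 - pi = (5/4)*pi (mod 2*pi)


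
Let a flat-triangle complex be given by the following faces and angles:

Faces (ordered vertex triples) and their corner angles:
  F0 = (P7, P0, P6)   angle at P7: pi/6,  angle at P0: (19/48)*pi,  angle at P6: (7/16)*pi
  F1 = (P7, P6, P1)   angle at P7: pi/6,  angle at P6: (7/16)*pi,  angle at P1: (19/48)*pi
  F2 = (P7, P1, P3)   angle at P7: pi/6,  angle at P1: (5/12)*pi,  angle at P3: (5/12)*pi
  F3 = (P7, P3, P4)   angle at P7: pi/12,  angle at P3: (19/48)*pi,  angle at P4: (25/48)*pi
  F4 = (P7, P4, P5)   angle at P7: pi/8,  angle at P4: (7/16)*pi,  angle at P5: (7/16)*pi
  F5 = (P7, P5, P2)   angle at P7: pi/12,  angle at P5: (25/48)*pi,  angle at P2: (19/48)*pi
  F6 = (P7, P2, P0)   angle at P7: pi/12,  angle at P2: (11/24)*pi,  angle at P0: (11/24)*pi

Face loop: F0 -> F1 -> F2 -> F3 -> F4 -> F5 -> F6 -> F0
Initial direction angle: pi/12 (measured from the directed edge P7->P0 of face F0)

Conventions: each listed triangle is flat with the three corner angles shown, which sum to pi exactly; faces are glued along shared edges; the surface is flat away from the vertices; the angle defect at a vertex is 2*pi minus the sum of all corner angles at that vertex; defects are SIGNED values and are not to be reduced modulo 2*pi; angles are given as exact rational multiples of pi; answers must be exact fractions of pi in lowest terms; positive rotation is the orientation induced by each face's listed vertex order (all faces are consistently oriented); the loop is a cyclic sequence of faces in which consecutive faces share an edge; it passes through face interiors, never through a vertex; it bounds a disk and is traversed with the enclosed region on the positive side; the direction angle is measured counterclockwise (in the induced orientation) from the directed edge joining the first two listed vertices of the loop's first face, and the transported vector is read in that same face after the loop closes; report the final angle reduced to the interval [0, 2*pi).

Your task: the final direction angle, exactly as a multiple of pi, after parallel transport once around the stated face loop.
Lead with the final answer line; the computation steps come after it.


Answer: final direction angle = (29/24)*pi

enclosed vertex P7: corner angles sum to (7/8)*pi, defect = 2*pi - (7/8)*pi = (9/8)*pi
the final direction is the initial angle plus the enclosed defects, taken mod 2*pi in the induced orientation
final angle = pi/12 + (9/8)*pi = (29/24)*pi (mod 2*pi)


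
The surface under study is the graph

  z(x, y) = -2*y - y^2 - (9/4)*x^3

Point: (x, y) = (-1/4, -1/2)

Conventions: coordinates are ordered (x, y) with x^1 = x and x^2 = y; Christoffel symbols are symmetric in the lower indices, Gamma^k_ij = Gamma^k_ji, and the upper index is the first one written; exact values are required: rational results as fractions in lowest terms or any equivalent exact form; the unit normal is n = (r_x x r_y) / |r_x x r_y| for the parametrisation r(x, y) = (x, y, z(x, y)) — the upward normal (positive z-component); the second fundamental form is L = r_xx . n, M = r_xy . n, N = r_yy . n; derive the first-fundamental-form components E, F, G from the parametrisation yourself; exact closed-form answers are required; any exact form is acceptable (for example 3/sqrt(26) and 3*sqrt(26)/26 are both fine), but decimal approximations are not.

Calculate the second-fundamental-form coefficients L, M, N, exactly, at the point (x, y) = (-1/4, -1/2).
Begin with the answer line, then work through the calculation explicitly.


Answer: L = 216*sqrt(8921)/8921, M = 0, N = -128*sqrt(8921)/8921

z_x = -27/64, z_y = -1, z_xx = 27/8, z_xy = 0, z_yy = -2
E = 4825/4096, F = 27/64, G = 2; answer radicand W^2 = 8921/4096
unnormalised second-form numerators: l = 27/8, m = 0, n = -2; L = l/sqrt(8921/4096), and similarly M = m/sqrt(W^2), N = n/sqrt(W^2)


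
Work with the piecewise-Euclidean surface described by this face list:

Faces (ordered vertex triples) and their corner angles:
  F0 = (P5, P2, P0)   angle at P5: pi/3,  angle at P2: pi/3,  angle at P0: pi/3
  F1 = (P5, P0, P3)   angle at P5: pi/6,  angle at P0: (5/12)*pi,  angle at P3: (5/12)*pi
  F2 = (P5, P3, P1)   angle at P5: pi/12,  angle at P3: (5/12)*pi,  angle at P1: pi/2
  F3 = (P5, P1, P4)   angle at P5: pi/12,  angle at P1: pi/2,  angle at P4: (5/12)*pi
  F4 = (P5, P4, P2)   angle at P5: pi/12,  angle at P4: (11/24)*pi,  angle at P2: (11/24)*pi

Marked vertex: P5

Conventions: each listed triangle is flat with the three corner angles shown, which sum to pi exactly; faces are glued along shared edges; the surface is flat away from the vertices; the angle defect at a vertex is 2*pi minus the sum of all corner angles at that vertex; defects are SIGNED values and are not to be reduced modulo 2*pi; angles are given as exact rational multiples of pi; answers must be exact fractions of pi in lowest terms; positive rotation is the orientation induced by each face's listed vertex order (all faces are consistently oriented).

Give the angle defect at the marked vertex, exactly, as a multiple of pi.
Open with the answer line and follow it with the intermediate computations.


Answer: defect(P5) = (5/4)*pi

Sum of corner angles at P5: (3/4)*pi
defect = 2*pi - (3/4)*pi


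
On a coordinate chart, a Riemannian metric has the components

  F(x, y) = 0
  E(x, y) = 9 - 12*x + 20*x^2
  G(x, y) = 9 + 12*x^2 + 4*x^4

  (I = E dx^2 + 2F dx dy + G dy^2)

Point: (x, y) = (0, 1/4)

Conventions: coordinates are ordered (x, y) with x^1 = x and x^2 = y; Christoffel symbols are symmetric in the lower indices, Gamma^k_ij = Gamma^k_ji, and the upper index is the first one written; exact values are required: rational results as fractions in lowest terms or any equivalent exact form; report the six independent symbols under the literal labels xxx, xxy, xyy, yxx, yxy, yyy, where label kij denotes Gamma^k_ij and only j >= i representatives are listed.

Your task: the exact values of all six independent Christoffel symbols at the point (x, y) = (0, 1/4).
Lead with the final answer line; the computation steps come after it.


Answer: Gamma_xxx = -2/3, Gamma_xxy = 0, Gamma_xyy = 0, Gamma_yxx = 0, Gamma_yxy = 0, Gamma_yyy = 0

E = 9, F = 0, G = 9 at the point
E_x = -12, E_y = 0, F_x = 0, F_y = 0, G_x = 0, G_y = 0
EG - F^2 = 81;  g^inv = (1/81) * [[9, 0], [0, 9]]
first-kind symbols [ij,l] = (1/2)(d_i g_jl + d_j g_il - d_l g_ij): [xx,x] = E_x/2 = -6, [xx,y] = F_x - E_y/2 = 0, [xy,x] = E_y/2 = 0, [xy,y] = G_x/2 = 0, [yy,x] = F_y - G_x/2 = 0, [yy,y] = G_y/2 = 0
Gamma^x_ij = (G*[ij,x] - F*[ij,y])/(EG - F^2), Gamma^y_ij = (E*[ij,y] - F*[ij,x])/(EG - F^2)


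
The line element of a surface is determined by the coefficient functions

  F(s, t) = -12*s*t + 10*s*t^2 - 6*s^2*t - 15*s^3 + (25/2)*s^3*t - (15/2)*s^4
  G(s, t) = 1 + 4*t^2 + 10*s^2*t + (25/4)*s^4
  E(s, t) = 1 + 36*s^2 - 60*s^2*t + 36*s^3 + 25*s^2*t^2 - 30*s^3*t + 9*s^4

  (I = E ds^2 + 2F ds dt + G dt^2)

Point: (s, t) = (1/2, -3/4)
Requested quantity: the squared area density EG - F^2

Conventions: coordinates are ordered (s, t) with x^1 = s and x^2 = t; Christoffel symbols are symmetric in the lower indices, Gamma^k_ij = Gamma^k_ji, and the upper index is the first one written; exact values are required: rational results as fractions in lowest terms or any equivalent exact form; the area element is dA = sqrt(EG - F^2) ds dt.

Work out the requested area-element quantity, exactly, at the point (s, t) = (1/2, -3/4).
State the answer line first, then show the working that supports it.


Answer: EG - F^2 = 1069/32

E = 2089/64, F = 315/64, G = 113/64; EG - F^2 = 1069/32


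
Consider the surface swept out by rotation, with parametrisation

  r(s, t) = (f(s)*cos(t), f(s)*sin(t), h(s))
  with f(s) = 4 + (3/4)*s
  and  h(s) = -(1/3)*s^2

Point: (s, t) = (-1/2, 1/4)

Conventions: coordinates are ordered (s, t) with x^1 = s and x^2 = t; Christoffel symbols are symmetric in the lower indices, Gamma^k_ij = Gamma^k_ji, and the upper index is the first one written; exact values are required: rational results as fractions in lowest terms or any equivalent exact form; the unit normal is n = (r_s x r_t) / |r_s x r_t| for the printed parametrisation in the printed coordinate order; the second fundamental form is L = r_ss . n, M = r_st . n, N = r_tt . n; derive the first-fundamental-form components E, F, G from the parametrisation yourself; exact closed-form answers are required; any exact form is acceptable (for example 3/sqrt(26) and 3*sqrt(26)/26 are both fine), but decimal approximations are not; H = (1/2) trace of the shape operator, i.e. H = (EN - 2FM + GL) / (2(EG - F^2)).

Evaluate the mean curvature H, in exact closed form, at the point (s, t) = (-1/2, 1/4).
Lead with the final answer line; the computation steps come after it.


Answer: H = -10976*sqrt(97)/272861

f = 29/8, f' = 3/4, f'' = 0, h' = 1/3, h'' = -2/3
E = 97/144, F = 0, G = 841/64; answer radicand W^2 = 97/144
unnormalised second-form numerators: l = -1/2, m = 0, n = 29/24; L = l/sqrt(97/144), and similarly M = m/sqrt(W^2), N = n/sqrt(W^2)
H = (E*n - 2*F*m + G*l) / (2*(EG - F^2)*sqrt(W^2)); E*n - 2*F*m + G*l = -9947/1728, EG - F^2 = 81577/9216, so H = (-2744/8439)/sqrt(97/144)


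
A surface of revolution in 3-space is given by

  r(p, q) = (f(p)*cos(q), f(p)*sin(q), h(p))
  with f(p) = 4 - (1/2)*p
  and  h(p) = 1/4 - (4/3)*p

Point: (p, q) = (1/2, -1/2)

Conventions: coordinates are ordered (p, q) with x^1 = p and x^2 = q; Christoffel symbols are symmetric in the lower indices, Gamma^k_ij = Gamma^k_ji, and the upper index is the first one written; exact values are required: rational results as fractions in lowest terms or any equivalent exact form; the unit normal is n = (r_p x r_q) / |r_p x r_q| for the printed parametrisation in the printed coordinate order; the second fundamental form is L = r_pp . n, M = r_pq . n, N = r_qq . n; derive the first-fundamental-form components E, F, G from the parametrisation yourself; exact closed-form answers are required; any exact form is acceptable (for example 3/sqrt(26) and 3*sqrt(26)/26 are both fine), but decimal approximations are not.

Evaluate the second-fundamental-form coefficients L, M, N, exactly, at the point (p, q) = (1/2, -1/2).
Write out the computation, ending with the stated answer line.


f = 15/4, f' = -1/2, f'' = 0, h' = -4/3, h'' = 0
E = 73/36, F = 0, G = 225/16; answer radicand W^2 = 73/36
unnormalised second-form numerators: l = 0, m = 0, n = -5; L = l/sqrt(73/36), and similarly M = m/sqrt(W^2), N = n/sqrt(W^2)

Answer: L = 0, M = 0, N = -30*sqrt(73)/73


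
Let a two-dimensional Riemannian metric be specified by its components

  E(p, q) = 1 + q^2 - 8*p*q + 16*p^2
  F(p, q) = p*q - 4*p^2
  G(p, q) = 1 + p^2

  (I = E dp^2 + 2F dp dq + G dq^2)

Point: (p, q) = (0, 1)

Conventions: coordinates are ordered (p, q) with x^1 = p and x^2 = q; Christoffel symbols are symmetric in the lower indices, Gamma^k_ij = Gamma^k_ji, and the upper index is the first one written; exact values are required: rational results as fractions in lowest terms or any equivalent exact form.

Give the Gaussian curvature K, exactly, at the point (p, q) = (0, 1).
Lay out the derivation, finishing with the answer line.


E = 2, F = 0, G = 1, EG - F^2 = 2 at the point
E_p = -8, E_q = 2, F_p = 1, F_q = 0, G_p = 0, G_q = 0
E_qq = 2, F_pq = 1, G_pp = 2
K follows from Brioschi's formula, (det M1 - det M2)/(EG - F^2)^2.
M1 = [[-E_qq/2 + F_pq - G_pp/2, E_p/2, F_p - E_q/2], [F_q - G_p/2, E, F], [G_q/2, F, G]] = [[-1, -4, 0], [0, 2, 0], [0, 0, 1]]; det M1 = -2
M2 = [[0, E_q/2, G_p/2], [E_q/2, E, F], [G_p/2, F, G]] = [[0, 1, 0], [1, 2, 0], [0, 0, 1]]; det M2 = -1
det M1 - det M2 = -1; K = -1 / (2)^2 = -1/4

Answer: K = -1/4


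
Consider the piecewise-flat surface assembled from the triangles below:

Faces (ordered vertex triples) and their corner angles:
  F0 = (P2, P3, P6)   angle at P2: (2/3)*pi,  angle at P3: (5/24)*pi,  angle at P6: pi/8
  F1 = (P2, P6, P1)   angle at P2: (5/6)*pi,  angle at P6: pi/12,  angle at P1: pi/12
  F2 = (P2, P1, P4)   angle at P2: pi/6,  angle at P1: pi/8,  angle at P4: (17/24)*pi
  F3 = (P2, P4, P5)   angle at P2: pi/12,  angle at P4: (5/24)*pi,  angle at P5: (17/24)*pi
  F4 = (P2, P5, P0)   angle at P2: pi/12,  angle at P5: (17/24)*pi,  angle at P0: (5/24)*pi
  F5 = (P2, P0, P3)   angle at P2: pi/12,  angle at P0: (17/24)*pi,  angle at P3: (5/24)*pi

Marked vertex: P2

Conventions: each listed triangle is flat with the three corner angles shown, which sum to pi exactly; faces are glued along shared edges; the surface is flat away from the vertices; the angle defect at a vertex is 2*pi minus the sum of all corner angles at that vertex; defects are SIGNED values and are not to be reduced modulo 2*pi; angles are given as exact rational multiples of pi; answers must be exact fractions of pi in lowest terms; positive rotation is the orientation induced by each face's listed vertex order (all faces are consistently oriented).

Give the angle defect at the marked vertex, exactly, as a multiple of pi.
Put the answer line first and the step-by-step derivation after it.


Answer: defect(P2) = pi/12

Sum of corner angles at P2: (23/12)*pi
defect = 2*pi - (23/12)*pi


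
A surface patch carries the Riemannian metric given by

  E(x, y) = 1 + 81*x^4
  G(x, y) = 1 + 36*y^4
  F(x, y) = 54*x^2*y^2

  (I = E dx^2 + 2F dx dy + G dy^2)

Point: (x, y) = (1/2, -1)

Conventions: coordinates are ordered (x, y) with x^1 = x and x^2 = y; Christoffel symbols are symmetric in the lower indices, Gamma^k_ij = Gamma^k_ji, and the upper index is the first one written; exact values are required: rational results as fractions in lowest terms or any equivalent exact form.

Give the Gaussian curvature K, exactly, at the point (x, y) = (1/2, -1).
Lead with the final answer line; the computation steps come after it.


Answer: K = -27648/452929

E = 97/16, F = 27/2, G = 37, EG - F^2 = 673/16 at the point
E_x = 81/2, E_y = 0, F_x = 54, F_y = -27, G_x = 0, G_y = -144
E_yy = 0, F_xy = -108, G_xx = 0
Compute both Brioschi determinants and normalise by (EG - F^2)^2.
M1 = [[-E_yy/2 + F_xy - G_xx/2, E_x/2, F_x - E_y/2], [F_y - G_x/2, E, F], [G_y/2, F, G]] = [[-108, 81/4, 54], [-27, 97/16, 27/2], [-72, 27/2, 37]]; det M1 = -108
M2 = [[0, E_y/2, G_x/2], [E_y/2, E, F], [G_x/2, F, G]] = [[0, 0, 0], [0, 97/16, 27/2], [0, 27/2, 37]]; det M2 = 0
det M1 - det M2 = -108; K = -108 / (673/16)^2 = -27648/452929


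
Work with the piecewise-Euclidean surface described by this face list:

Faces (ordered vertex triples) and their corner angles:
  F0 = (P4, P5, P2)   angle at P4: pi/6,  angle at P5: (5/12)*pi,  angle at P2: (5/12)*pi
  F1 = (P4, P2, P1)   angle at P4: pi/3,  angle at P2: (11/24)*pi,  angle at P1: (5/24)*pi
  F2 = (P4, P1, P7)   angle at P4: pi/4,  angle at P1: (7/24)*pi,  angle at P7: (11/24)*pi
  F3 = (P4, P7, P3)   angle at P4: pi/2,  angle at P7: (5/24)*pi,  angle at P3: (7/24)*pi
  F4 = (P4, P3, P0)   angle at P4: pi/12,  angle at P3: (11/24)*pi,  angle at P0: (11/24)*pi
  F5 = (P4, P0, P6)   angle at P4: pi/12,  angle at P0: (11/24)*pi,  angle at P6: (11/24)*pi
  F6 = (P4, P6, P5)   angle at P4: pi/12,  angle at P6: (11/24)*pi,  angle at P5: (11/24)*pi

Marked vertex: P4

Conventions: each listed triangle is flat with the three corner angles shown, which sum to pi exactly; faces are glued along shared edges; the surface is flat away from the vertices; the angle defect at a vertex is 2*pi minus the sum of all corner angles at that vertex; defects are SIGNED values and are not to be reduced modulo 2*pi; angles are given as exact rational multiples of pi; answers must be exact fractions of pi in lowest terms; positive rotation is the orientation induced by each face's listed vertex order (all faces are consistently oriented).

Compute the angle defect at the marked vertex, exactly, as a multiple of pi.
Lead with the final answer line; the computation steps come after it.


Answer: defect(P4) = pi/2

Sum of corner angles at P4: (3/2)*pi
defect = 2*pi - (3/2)*pi


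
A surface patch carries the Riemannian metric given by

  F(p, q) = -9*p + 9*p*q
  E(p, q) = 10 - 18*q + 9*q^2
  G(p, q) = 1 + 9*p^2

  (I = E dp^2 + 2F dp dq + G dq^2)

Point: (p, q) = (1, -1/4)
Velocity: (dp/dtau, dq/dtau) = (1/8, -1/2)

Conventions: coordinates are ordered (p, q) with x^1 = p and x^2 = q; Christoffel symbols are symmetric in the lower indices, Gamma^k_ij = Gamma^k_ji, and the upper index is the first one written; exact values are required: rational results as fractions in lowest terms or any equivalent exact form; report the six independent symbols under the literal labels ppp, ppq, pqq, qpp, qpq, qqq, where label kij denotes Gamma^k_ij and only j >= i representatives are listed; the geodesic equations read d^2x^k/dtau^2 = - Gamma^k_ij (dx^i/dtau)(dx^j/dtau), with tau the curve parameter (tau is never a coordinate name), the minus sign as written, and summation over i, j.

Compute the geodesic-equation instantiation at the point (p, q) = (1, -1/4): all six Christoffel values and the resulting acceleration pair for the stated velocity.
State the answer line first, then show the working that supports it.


Answer: Gamma_ppp = 0, Gamma_ppq = -36/77, Gamma_pqq = 0, Gamma_qpp = 0, Gamma_qpq = 144/385, Gamma_qqq = 0; accelerations (d^2p/dtau^2, d^2q/dtau^2) = (-9/154, 18/385)

E = 241/16, F = -45/4, G = 10 at the point
E_p = 0, E_q = -45/2, F_p = -45/4, F_q = 9, G_p = 18, G_q = 0
EG - F^2 = 385/16;  g^inv = (16/385) * [[10, 45/4], [45/4, 241/16]]
first-kind symbols [ij,l] = (1/2)(d_i g_jl + d_j g_il - d_l g_ij): [pp,p] = E_p/2 = 0, [pp,q] = F_p - E_q/2 = 0, [pq,p] = E_q/2 = -45/4, [pq,q] = G_p/2 = 9, [qq,p] = F_q - G_p/2 = 0, [qq,q] = G_q/2 = 0
Gamma^p_ij = (G*[ij,p] - F*[ij,q])/(EG - F^2), Gamma^q_ij = (E*[ij,q] - F*[ij,p])/(EG - F^2)
Gamma_ppp = 0, Gamma_ppq = -36/77, Gamma_pqq = 0, Gamma_qpp = 0, Gamma_qpq = 144/385, Gamma_qqq = 0
d^2p/dtau^2 = -(Gamma_ppp*(1/8)^2 + 2*Gamma_ppq*(1/8)*(-1/2) + Gamma_pqq*(-1/2)^2) = -9/154
d^2q/dtau^2 = -(Gamma_qpp*(1/8)^2 + 2*Gamma_qpq*(1/8)*(-1/2) + Gamma_qqq*(-1/2)^2) = 18/385


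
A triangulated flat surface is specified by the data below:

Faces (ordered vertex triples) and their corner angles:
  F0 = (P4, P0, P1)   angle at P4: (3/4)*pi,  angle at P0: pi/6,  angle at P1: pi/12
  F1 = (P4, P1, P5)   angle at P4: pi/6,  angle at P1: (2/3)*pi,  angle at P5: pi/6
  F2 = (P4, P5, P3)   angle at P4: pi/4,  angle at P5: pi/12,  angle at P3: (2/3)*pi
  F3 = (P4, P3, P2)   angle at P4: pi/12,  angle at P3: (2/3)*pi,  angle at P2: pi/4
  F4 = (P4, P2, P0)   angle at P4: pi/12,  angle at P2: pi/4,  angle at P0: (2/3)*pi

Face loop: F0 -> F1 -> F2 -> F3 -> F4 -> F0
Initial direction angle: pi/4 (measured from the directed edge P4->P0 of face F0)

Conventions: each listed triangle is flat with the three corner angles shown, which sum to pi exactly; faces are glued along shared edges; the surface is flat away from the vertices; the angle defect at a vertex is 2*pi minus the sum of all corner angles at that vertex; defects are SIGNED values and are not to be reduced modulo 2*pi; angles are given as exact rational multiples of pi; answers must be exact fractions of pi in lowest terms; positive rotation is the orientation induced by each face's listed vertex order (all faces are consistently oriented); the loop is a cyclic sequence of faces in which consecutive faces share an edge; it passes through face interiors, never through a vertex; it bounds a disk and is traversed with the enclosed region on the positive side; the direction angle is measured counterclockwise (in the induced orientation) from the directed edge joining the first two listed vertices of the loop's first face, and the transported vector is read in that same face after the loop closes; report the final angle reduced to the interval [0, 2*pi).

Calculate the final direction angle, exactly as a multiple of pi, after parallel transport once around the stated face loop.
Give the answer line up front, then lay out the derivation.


Answer: final direction angle = (11/12)*pi

enclosed vertex P4: corner angles sum to (4/3)*pi, defect = 2*pi - (4/3)*pi = (2/3)*pi
holonomy = initial angle + sum of enclosed defects (mod 2*pi), positive in the induced orientation
final angle = pi/4 + (2/3)*pi = (11/12)*pi (mod 2*pi)


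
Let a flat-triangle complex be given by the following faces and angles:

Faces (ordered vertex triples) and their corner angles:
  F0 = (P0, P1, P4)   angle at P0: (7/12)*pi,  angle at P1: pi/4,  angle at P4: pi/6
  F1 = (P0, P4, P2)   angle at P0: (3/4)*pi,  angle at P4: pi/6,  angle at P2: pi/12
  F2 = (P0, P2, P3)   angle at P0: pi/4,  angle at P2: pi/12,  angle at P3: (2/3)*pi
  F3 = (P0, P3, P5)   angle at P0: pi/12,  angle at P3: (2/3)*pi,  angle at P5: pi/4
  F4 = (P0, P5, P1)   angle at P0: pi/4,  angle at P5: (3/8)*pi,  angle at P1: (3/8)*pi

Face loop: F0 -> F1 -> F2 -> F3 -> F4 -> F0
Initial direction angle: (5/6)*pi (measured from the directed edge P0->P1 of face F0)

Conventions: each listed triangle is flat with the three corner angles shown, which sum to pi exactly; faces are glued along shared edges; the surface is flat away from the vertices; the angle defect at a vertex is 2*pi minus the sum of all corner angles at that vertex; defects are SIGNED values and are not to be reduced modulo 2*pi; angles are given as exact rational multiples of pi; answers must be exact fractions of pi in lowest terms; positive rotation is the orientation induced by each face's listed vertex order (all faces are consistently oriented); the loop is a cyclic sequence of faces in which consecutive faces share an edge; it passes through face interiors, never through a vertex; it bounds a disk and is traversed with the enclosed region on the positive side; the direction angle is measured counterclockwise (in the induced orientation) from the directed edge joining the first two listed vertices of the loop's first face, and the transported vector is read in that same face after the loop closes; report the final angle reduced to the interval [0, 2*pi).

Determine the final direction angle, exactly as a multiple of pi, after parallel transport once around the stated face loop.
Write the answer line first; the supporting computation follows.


Answer: final direction angle = (11/12)*pi

enclosed vertex P0: corner angles sum to (23/12)*pi, defect = 2*pi - (23/12)*pi = pi/12
the final direction is the initial angle plus the enclosed defects, taken mod 2*pi in the induced orientation
final angle = (5/6)*pi + pi/12 = (11/12)*pi (mod 2*pi)


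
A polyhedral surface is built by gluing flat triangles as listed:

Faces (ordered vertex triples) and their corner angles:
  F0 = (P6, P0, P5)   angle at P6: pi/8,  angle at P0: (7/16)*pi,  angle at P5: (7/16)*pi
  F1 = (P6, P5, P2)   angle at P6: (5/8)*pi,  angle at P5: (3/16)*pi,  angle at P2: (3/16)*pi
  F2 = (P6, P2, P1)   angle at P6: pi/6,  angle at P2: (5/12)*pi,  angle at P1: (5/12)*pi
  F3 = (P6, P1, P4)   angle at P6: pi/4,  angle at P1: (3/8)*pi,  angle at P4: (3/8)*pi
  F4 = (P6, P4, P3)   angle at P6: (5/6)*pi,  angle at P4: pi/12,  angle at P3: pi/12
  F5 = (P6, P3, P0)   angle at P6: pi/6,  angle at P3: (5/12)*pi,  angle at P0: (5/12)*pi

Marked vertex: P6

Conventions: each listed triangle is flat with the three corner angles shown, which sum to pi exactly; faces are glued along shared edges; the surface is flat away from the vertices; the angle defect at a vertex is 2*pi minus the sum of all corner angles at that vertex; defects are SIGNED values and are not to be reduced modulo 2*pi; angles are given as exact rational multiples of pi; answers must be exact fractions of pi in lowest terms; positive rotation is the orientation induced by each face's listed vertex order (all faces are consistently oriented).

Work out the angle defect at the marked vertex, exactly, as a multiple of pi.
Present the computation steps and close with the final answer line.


Sum of corner angles at P6: (13/6)*pi
defect = 2*pi - (13/6)*pi

Answer: defect(P6) = -pi/6


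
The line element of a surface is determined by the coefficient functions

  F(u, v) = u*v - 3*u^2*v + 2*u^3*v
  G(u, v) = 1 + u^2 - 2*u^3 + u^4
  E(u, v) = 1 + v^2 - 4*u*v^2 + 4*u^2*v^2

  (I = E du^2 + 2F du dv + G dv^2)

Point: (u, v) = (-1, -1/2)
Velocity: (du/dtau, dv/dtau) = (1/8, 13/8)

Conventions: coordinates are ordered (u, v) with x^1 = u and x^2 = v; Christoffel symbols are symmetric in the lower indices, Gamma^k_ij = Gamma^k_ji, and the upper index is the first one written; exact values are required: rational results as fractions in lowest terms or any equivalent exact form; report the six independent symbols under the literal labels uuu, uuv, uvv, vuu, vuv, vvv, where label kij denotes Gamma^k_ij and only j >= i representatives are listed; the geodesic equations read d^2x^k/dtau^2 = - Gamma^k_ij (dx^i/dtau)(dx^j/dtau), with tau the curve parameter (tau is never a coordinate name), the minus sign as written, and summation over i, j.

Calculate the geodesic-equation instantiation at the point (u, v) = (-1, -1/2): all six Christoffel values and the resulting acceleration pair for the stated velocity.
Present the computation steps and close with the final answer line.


E = 13/4, F = 3, G = 5 at the point
E_u = -3, E_v = -9, F_u = -13/2, F_v = -6, G_u = -12, G_v = 0
EG - F^2 = 29/4;  g^inv = (4/29) * [[5, -3], [-3, 13/4]]
first-kind symbols [ij,l] = (1/2)(d_i g_jl + d_j g_il - d_l g_ij): [uu,u] = E_u/2 = -3/2, [uu,v] = F_u - E_v/2 = -2, [uv,u] = E_v/2 = -9/2, [uv,v] = G_u/2 = -6, [vv,u] = F_v - G_u/2 = 0, [vv,v] = G_v/2 = 0
Gamma^u_ij = (G*[ij,u] - F*[ij,v])/(EG - F^2), Gamma^v_ij = (E*[ij,v] - F*[ij,u])/(EG - F^2)
Gamma_uuu = -6/29, Gamma_uuv = -18/29, Gamma_uvv = 0, Gamma_vuu = -8/29, Gamma_vuv = -24/29, Gamma_vvv = 0
d^2u/dtau^2 = -(Gamma_uuu*(1/8)^2 + 2*Gamma_uuv*(1/8)*(13/8) + Gamma_uvv*(13/8)^2) = 237/928
d^2v/dtau^2 = -(Gamma_vuu*(1/8)^2 + 2*Gamma_vuv*(1/8)*(13/8) + Gamma_vvv*(13/8)^2) = 79/232

Answer: Gamma_uuu = -6/29, Gamma_uuv = -18/29, Gamma_uvv = 0, Gamma_vuu = -8/29, Gamma_vuv = -24/29, Gamma_vvv = 0; accelerations (d^2u/dtau^2, d^2v/dtau^2) = (237/928, 79/232)


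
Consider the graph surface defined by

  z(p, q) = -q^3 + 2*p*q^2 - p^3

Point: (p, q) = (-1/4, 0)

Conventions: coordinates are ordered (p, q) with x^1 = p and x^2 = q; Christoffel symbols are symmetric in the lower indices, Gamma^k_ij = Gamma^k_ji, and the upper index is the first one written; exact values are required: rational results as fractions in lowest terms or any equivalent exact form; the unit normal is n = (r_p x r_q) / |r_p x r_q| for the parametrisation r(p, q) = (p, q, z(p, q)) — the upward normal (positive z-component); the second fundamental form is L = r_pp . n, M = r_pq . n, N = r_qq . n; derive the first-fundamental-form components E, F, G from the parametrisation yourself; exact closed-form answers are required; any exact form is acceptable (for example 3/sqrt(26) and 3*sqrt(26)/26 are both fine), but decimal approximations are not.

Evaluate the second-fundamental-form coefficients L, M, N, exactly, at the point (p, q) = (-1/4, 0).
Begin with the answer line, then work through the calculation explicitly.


Answer: L = 24*sqrt(265)/265, M = 0, N = -16*sqrt(265)/265

z_p = -3/16, z_q = 0, z_pp = 3/2, z_pq = 0, z_qq = -1
E = 265/256, F = 0, G = 1; answer radicand W^2 = 265/256
unnormalised second-form numerators: l = 3/2, m = 0, n = -1; L = l/sqrt(265/256), and similarly M = m/sqrt(W^2), N = n/sqrt(W^2)


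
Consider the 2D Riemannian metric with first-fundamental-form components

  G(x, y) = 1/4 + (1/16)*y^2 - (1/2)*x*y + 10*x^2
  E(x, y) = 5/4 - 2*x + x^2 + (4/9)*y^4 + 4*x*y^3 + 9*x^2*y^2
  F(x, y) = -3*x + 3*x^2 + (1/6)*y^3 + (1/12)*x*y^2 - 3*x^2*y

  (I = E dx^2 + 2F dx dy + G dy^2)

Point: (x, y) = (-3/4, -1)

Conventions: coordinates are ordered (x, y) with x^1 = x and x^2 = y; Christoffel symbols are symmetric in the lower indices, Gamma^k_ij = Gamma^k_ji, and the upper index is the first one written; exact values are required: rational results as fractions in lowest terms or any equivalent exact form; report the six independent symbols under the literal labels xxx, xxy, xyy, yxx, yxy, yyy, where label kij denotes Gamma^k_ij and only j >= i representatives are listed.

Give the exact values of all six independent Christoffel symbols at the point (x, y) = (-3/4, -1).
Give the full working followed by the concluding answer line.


E = 851/72, F = 259/48, G = 89/16 at the point
E_x = -21, E_y = -1505/72, F_x = -143/12, F_y = -17/16, G_x = -29/2, G_y = 1/4
EG - F^2 = 84397/2304;  g^inv = (2304/84397) * [[89/16, -259/48], [-259/48, 851/72]]
first-kind symbols [ij,l] = (1/2)(d_i g_jl + d_j g_il - d_l g_ij): [xx,x] = E_x/2 = -21/2, [xx,y] = F_x - E_y/2 = -211/144, [xy,x] = E_y/2 = -1505/144, [xy,y] = G_x/2 = -29/4, [yy,x] = F_y - G_x/2 = 99/16, [yy,y] = G_y/2 = 1/8
Gamma^x_ij = (G*[ij,x] - F*[ij,y])/(EG - F^2), Gamma^y_ij = (E*[ij,y] - F*[ij,x])/(EG - F^2)

Answer: Gamma_xxx = -349055/253191, Gamma_xxy = -43813/84397, Gamma_xyy = 77745/84397, Gamma_yxx = 22046/20529, Gamma_yxy = -5473/6843, Gamma_yyy = -1987/2281


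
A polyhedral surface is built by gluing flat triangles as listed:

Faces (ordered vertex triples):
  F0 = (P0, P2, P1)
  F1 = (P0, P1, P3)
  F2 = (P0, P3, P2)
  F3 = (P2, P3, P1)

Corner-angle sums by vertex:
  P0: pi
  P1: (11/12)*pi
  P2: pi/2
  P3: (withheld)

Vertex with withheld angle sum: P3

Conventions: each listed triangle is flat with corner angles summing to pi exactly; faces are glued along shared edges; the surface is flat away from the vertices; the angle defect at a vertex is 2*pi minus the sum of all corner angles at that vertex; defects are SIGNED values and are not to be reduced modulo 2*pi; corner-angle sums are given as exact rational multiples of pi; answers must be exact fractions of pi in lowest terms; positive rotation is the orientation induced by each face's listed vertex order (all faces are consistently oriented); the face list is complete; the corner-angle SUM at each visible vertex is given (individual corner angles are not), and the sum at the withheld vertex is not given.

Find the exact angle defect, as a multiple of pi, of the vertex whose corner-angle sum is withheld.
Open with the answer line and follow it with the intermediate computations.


Answer: defect(P3) = (5/12)*pi

V = 4, E = 6, F = 4; chi = V - E + F = 2
Gauss-Bonnet: total defect = 2*pi*chi = 4*pi; visible defects sum to (43/12)*pi


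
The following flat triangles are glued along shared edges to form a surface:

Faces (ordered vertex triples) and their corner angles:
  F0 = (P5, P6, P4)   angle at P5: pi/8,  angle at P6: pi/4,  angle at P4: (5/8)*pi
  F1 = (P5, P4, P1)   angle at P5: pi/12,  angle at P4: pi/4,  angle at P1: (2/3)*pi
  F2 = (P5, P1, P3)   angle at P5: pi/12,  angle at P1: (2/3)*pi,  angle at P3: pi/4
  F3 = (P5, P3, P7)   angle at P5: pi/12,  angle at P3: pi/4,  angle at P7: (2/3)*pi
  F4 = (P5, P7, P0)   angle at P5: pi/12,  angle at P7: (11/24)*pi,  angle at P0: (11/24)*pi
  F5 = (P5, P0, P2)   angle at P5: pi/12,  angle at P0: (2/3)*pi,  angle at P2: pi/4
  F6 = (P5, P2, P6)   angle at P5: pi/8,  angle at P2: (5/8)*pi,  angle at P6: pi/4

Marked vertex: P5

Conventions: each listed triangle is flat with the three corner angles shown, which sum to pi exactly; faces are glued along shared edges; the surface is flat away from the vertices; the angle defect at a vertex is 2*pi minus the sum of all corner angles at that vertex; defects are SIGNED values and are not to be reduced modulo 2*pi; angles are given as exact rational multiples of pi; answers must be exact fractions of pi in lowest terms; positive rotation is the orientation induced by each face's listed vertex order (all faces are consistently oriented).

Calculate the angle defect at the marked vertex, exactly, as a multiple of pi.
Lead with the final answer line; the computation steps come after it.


Answer: defect(P5) = (4/3)*pi

Sum of corner angles at P5: (2/3)*pi
defect = 2*pi - (2/3)*pi


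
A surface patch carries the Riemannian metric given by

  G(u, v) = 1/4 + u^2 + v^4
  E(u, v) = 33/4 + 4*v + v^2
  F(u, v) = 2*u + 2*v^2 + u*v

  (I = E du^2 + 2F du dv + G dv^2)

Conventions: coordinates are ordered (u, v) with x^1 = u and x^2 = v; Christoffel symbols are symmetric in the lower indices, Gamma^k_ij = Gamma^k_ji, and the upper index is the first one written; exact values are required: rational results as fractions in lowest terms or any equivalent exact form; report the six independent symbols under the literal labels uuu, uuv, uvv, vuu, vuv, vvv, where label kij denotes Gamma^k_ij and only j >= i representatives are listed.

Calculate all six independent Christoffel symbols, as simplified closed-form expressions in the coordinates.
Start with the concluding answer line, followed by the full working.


Answer: Gamma_uuu = 0, Gamma_uuv = (-32*u*v^2 + 16*v^5 + 32*v^4 + 4*v + 8)/(68*u^2 - 64*u*v^3 - 128*u*v^2 + 16*v^6 + 64*v^5 + 68*v^4 + 4*v^2 + 16*v + 33), Gamma_uvv = (64*u^2*v - 32*u*v^4 - 64*u*v^3 + 16*v)/(68*u^2 - 64*u*v^3 - 128*u*v^2 + 16*v^6 + 64*v^5 + 68*v^4 + 4*v^2 + 16*v + 33), Gamma_vuu = 0, Gamma_vuv = (68*u - 32*v^3 - 64*v^2)/(68*u^2 - 64*u*v^3 - 128*u*v^2 + 16*v^6 + 64*v^5 + 68*v^4 + 4*v^2 + 16*v + 33), Gamma_vvv = (-64*u*v^2 - 128*u*v + 32*v^5 + 128*v^4 + 136*v^3)/(68*u^2 - 64*u*v^3 - 128*u*v^2 + 16*v^6 + 64*v^5 + 68*v^4 + 4*v^2 + 16*v + 33)

E = 33/4 + 4*v + v^2; F = 2*u + 2*v^2 + u*v; G = 1/4 + u^2 + v^4
Gamma^k_ij = (1/2) g^{kl} (d_i g_jl + d_j g_il - d_l g_ij), with g^inv = (1/(EG-F^2)) [[G, -F], [-F, E]]
first partials: E_u = 0, E_v = 4 + 2*v, F_u = 2 + v, F_v = 4*v + u, G_u = 2*u, G_v = 4*v^3
D = EG - F^2 = 33/16 + v + (1/4)*v^2 + (17/4)*u^2 - 8*u*v^2 + (17/4)*v^4 - 4*u*v^3 + 4*v^5 + v^6
expanded: Gamma^u_uu = (G E_u - 2F F_u + F E_v)/(2D), Gamma^u_uv = (G E_v - F G_u)/(2D), Gamma^u_vv = (2G F_v - G G_u - F G_v)/(2D), Gamma^v_uu = (2E F_u - E E_v - F E_u)/(2D), Gamma^v_uv = (E G_u - F E_v)/(2D), Gamma^v_vv = (E G_v - 2F F_v + F G_u)/(2D); substitute and cancel common factors


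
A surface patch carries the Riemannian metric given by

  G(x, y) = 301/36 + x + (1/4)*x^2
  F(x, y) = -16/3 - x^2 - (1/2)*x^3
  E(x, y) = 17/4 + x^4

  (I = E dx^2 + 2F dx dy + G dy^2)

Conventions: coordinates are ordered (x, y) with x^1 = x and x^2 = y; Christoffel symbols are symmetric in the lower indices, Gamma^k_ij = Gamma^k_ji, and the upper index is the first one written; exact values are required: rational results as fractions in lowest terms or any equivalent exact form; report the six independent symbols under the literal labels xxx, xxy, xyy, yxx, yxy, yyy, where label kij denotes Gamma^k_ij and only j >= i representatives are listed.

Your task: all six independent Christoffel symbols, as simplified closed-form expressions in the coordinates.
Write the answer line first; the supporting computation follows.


Answer: Gamma_xxx = (-36*x^5 - 72*x^4 + 2120*x^3 - 1152*x^2 - 1536*x)/(1060*x^4 - 768*x^3 - 1383*x^2 + 612*x + 1021), Gamma_xxy = (18*x^4 + 72*x^3 + 72*x^2 + 192*x + 384)/(1060*x^4 - 768*x^3 - 1383*x^2 + 612*x + 1021), Gamma_xyy = (-9*x^3 - 54*x^2 - 373*x - 602)/(1060*x^4 - 768*x^3 - 1383*x^2 + 612*x + 1021), Gamma_yxx = (-72*x^6 + 1536*x^3 - 918*x^2 - 1224*x)/(1060*x^4 - 768*x^3 - 1383*x^2 + 612*x + 1021), Gamma_yxy = (36*x^5 + 72*x^4 + 153*x + 306)/(1060*x^4 - 768*x^3 - 1383*x^2 + 612*x + 1021), Gamma_yyy = (-18*x^4 - 72*x^3 - 72*x^2 - 192*x - 384)/(1060*x^4 - 768*x^3 - 1383*x^2 + 612*x + 1021)

E = 17/4 + x^4; F = -16/3 - x^2 - (1/2)*x^3; G = 301/36 + x + (1/4)*x^2
Gamma^k_ij = (1/2) g^{kl} (d_i g_jl + d_j g_il - d_l g_ij), with g^inv = (1/(EG-F^2)) [[G, -F], [-F, E]]
first partials: E_x = 4*x^3, E_y = 0, F_x = -2*x - (3/2)*x^2, F_y = 0, G_x = 1 + (1/2)*x, G_y = 0
D = EG - F^2 = 1021/144 + (17/4)*x - (461/48)*x^2 - (16/3)*x^3 + (265/36)*x^4
expanded: Gamma^x_xx = (G E_x - 2F F_x + F E_y)/(2D), Gamma^x_xy = (G E_y - F G_x)/(2D), Gamma^x_yy = (2G F_y - G G_x - F G_y)/(2D), Gamma^y_xx = (2E F_x - E E_y - F E_x)/(2D), Gamma^y_xy = (E G_x - F E_y)/(2D), Gamma^y_yy = (E G_y - 2F F_y + F G_x)/(2D); substitute and cancel common factors
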